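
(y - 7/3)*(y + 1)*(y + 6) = y^3 + 14*y^2/3 - 31*y/3 - 14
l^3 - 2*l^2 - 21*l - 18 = (l - 6)*(l + 1)*(l + 3)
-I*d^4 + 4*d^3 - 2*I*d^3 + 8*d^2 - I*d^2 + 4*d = d*(d + 1)*(d + 4*I)*(-I*d - I)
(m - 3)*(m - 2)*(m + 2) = m^3 - 3*m^2 - 4*m + 12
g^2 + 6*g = g*(g + 6)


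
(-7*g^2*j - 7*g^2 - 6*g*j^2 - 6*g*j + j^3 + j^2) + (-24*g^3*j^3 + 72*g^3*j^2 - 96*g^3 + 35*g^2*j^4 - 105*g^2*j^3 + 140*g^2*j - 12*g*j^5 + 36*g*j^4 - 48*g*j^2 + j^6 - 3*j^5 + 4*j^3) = -24*g^3*j^3 + 72*g^3*j^2 - 96*g^3 + 35*g^2*j^4 - 105*g^2*j^3 + 133*g^2*j - 7*g^2 - 12*g*j^5 + 36*g*j^4 - 54*g*j^2 - 6*g*j + j^6 - 3*j^5 + 5*j^3 + j^2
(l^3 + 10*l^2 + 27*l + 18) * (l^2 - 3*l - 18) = l^5 + 7*l^4 - 21*l^3 - 243*l^2 - 540*l - 324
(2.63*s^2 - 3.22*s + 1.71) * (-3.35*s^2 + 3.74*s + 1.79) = -8.8105*s^4 + 20.6232*s^3 - 13.0636*s^2 + 0.6316*s + 3.0609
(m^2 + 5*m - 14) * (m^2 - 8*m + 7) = m^4 - 3*m^3 - 47*m^2 + 147*m - 98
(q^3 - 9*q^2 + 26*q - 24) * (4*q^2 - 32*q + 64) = 4*q^5 - 68*q^4 + 456*q^3 - 1504*q^2 + 2432*q - 1536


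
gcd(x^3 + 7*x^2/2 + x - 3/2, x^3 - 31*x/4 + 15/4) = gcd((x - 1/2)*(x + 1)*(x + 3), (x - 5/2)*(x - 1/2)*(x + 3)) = x^2 + 5*x/2 - 3/2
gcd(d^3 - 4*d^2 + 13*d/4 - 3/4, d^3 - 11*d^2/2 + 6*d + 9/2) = d - 3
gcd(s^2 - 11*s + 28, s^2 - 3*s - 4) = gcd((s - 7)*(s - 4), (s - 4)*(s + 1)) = s - 4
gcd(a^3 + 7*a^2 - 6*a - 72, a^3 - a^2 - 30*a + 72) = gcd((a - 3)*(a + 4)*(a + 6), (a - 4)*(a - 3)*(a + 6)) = a^2 + 3*a - 18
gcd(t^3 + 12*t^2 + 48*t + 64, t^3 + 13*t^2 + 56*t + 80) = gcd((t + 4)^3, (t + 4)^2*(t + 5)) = t^2 + 8*t + 16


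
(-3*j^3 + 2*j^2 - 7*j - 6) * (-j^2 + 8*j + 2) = 3*j^5 - 26*j^4 + 17*j^3 - 46*j^2 - 62*j - 12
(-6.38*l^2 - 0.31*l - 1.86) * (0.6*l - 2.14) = -3.828*l^3 + 13.4672*l^2 - 0.4526*l + 3.9804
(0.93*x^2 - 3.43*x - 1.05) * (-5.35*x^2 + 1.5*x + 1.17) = -4.9755*x^4 + 19.7455*x^3 + 1.5606*x^2 - 5.5881*x - 1.2285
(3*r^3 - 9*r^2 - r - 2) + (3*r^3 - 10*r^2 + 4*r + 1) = 6*r^3 - 19*r^2 + 3*r - 1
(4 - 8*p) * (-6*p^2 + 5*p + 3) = 48*p^3 - 64*p^2 - 4*p + 12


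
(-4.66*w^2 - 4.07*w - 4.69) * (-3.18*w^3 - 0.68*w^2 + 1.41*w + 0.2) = 14.8188*w^5 + 16.1114*w^4 + 11.1112*w^3 - 3.4815*w^2 - 7.4269*w - 0.938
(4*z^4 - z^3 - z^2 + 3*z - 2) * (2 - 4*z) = -16*z^5 + 12*z^4 + 2*z^3 - 14*z^2 + 14*z - 4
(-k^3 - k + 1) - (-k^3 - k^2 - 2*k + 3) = k^2 + k - 2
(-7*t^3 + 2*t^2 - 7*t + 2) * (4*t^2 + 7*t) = -28*t^5 - 41*t^4 - 14*t^3 - 41*t^2 + 14*t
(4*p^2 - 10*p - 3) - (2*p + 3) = 4*p^2 - 12*p - 6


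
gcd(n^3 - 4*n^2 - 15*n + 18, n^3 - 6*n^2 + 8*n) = 1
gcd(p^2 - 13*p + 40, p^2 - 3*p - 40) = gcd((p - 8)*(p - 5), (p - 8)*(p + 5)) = p - 8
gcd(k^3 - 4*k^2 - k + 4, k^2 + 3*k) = 1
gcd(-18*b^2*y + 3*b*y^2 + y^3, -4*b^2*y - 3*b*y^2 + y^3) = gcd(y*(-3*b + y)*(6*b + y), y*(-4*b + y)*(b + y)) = y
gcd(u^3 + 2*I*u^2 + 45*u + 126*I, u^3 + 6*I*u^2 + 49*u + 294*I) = u^2 - I*u + 42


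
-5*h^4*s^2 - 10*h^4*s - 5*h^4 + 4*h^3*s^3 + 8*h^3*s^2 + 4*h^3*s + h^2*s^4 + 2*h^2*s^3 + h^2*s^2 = (-h + s)*(5*h + s)*(h*s + h)^2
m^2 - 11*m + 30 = (m - 6)*(m - 5)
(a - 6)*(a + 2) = a^2 - 4*a - 12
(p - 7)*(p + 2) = p^2 - 5*p - 14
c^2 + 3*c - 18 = (c - 3)*(c + 6)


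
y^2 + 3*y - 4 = (y - 1)*(y + 4)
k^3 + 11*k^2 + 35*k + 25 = (k + 1)*(k + 5)^2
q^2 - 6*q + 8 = (q - 4)*(q - 2)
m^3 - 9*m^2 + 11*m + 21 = (m - 7)*(m - 3)*(m + 1)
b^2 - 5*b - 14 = (b - 7)*(b + 2)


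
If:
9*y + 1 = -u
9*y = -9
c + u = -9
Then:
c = -17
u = 8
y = -1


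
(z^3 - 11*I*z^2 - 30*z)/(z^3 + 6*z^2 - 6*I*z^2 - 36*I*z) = (z - 5*I)/(z + 6)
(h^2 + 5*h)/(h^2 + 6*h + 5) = h/(h + 1)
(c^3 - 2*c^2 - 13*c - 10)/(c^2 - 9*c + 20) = (c^2 + 3*c + 2)/(c - 4)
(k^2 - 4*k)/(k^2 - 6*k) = (k - 4)/(k - 6)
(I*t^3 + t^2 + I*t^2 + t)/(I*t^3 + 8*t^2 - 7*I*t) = (t + 1)/(t - 7*I)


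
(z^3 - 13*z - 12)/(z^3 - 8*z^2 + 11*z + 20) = (z + 3)/(z - 5)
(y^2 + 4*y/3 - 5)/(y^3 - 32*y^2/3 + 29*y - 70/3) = (y + 3)/(y^2 - 9*y + 14)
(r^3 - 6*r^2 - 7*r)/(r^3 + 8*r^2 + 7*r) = (r - 7)/(r + 7)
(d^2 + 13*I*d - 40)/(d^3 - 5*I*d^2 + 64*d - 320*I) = (d + 5*I)/(d^2 - 13*I*d - 40)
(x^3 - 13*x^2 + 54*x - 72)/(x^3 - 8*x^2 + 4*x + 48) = (x - 3)/(x + 2)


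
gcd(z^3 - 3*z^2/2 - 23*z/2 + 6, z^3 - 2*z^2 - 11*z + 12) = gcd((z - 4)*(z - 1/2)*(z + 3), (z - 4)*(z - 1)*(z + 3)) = z^2 - z - 12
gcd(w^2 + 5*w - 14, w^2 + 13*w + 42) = w + 7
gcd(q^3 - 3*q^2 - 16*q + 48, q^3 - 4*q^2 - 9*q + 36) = q^2 - 7*q + 12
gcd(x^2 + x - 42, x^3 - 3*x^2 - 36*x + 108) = x - 6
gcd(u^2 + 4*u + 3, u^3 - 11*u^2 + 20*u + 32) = u + 1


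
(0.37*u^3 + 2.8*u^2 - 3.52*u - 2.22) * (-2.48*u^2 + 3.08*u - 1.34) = -0.9176*u^5 - 5.8044*u^4 + 16.8578*u^3 - 9.088*u^2 - 2.1208*u + 2.9748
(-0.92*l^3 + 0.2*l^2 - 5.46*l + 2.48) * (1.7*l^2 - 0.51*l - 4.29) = -1.564*l^5 + 0.8092*l^4 - 5.4372*l^3 + 6.1426*l^2 + 22.1586*l - 10.6392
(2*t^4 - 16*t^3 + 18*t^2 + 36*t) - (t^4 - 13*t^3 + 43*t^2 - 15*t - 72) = t^4 - 3*t^3 - 25*t^2 + 51*t + 72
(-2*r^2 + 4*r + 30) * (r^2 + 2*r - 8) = -2*r^4 + 54*r^2 + 28*r - 240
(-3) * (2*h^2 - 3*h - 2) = -6*h^2 + 9*h + 6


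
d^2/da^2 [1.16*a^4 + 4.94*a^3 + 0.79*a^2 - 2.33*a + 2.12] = 13.92*a^2 + 29.64*a + 1.58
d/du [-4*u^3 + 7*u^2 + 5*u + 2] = -12*u^2 + 14*u + 5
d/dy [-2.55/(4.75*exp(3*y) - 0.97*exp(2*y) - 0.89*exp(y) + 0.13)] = (36.3375*exp(2*y) - 4.947*exp(y) - 2.2695)*exp(y)/(4.75*exp(3*y) - 0.97*exp(2*y) - 0.89*exp(y) + 0.13)^2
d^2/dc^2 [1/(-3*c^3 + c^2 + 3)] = 2*(c^2*(9*c - 2)^2 + (9*c - 1)*(-3*c^3 + c^2 + 3))/(-3*c^3 + c^2 + 3)^3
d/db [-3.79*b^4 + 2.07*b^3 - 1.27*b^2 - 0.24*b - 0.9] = -15.16*b^3 + 6.21*b^2 - 2.54*b - 0.24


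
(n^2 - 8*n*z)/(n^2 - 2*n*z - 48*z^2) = n/(n + 6*z)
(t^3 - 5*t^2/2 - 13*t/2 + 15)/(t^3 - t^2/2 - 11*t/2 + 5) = (t - 3)/(t - 1)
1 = 1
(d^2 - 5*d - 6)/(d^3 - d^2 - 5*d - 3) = (d - 6)/(d^2 - 2*d - 3)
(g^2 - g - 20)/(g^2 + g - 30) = (g + 4)/(g + 6)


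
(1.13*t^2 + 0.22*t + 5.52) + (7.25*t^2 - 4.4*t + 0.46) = 8.38*t^2 - 4.18*t + 5.98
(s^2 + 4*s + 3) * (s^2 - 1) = s^4 + 4*s^3 + 2*s^2 - 4*s - 3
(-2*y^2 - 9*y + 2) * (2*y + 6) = -4*y^3 - 30*y^2 - 50*y + 12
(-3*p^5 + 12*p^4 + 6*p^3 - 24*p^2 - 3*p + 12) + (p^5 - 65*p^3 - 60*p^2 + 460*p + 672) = -2*p^5 + 12*p^4 - 59*p^3 - 84*p^2 + 457*p + 684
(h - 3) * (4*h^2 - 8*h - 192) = 4*h^3 - 20*h^2 - 168*h + 576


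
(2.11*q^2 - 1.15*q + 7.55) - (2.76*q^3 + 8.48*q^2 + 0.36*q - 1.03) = -2.76*q^3 - 6.37*q^2 - 1.51*q + 8.58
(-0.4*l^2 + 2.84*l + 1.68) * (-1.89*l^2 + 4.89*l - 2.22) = 0.756*l^4 - 7.3236*l^3 + 11.6004*l^2 + 1.9104*l - 3.7296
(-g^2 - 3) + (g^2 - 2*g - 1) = -2*g - 4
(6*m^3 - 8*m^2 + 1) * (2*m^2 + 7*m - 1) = 12*m^5 + 26*m^4 - 62*m^3 + 10*m^2 + 7*m - 1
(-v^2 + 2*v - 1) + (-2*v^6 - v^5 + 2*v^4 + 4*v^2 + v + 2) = -2*v^6 - v^5 + 2*v^4 + 3*v^2 + 3*v + 1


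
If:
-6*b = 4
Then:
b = -2/3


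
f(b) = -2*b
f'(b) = -2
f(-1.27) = 2.54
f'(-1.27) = -2.00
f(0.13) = -0.26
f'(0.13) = -2.00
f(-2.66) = 5.32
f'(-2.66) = -2.00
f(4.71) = -9.42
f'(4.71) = -2.00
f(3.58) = -7.16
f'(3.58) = -2.00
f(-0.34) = 0.68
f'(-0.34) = -2.00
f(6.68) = -13.36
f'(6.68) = -2.00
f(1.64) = -3.28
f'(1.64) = -2.00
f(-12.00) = 24.00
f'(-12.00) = -2.00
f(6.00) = -12.00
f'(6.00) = -2.00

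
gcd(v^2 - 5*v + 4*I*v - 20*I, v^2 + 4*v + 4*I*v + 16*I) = v + 4*I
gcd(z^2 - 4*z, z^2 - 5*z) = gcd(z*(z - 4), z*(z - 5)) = z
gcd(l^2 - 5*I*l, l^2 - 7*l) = l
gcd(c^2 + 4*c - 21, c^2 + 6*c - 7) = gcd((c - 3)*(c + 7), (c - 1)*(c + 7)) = c + 7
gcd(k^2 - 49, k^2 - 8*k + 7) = k - 7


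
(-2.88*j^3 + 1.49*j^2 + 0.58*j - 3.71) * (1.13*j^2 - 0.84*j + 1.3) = -3.2544*j^5 + 4.1029*j^4 - 4.3402*j^3 - 2.7425*j^2 + 3.8704*j - 4.823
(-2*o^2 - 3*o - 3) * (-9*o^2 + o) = 18*o^4 + 25*o^3 + 24*o^2 - 3*o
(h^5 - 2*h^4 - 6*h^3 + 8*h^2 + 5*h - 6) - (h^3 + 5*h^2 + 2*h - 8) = h^5 - 2*h^4 - 7*h^3 + 3*h^2 + 3*h + 2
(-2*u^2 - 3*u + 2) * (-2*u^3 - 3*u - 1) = 4*u^5 + 6*u^4 + 2*u^3 + 11*u^2 - 3*u - 2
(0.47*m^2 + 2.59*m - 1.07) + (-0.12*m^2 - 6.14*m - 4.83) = 0.35*m^2 - 3.55*m - 5.9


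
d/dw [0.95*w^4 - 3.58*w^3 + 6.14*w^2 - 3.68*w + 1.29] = 3.8*w^3 - 10.74*w^2 + 12.28*w - 3.68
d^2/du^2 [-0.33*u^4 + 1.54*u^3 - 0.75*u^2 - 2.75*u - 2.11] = -3.96*u^2 + 9.24*u - 1.5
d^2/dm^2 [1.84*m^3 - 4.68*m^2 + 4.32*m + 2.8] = 11.04*m - 9.36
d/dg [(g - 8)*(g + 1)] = 2*g - 7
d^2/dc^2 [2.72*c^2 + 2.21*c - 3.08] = 5.44000000000000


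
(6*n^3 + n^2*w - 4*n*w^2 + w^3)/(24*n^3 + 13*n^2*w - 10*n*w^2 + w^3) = (-2*n + w)/(-8*n + w)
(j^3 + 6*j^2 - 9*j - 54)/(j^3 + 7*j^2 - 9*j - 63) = (j + 6)/(j + 7)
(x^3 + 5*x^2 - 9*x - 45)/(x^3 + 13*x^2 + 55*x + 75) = (x - 3)/(x + 5)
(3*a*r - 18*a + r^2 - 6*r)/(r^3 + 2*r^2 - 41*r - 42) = (3*a + r)/(r^2 + 8*r + 7)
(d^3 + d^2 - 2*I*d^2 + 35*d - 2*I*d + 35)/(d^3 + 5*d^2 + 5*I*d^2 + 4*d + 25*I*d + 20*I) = (d - 7*I)/(d + 4)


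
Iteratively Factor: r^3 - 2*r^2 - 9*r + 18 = (r - 3)*(r^2 + r - 6) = (r - 3)*(r - 2)*(r + 3)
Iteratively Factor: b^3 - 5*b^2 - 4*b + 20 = (b + 2)*(b^2 - 7*b + 10) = (b - 2)*(b + 2)*(b - 5)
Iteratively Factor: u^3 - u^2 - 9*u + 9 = (u + 3)*(u^2 - 4*u + 3) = (u - 1)*(u + 3)*(u - 3)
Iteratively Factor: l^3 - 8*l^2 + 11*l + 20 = (l - 4)*(l^2 - 4*l - 5) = (l - 4)*(l + 1)*(l - 5)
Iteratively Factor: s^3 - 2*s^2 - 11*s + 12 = (s - 4)*(s^2 + 2*s - 3) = (s - 4)*(s - 1)*(s + 3)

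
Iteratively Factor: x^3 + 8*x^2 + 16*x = (x + 4)*(x^2 + 4*x) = (x + 4)^2*(x)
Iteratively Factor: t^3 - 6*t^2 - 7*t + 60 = (t - 5)*(t^2 - t - 12) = (t - 5)*(t - 4)*(t + 3)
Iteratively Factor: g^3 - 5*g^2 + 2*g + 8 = (g + 1)*(g^2 - 6*g + 8) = (g - 4)*(g + 1)*(g - 2)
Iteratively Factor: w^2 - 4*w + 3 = (w - 1)*(w - 3)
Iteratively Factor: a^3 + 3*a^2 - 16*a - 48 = (a + 3)*(a^2 - 16) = (a + 3)*(a + 4)*(a - 4)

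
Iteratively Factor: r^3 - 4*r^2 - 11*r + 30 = (r - 2)*(r^2 - 2*r - 15) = (r - 5)*(r - 2)*(r + 3)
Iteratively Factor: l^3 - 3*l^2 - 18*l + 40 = (l + 4)*(l^2 - 7*l + 10) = (l - 5)*(l + 4)*(l - 2)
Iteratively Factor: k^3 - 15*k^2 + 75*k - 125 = (k - 5)*(k^2 - 10*k + 25) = (k - 5)^2*(k - 5)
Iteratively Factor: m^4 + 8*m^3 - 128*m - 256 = (m + 4)*(m^3 + 4*m^2 - 16*m - 64) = (m - 4)*(m + 4)*(m^2 + 8*m + 16) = (m - 4)*(m + 4)^2*(m + 4)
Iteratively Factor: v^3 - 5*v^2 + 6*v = (v - 3)*(v^2 - 2*v) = v*(v - 3)*(v - 2)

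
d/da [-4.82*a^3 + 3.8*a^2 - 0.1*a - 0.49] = -14.46*a^2 + 7.6*a - 0.1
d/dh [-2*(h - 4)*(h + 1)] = 6 - 4*h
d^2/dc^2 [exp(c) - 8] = exp(c)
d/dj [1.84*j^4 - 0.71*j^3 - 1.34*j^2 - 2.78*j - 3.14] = 7.36*j^3 - 2.13*j^2 - 2.68*j - 2.78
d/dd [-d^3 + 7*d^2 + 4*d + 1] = -3*d^2 + 14*d + 4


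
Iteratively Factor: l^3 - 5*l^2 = (l)*(l^2 - 5*l) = l*(l - 5)*(l)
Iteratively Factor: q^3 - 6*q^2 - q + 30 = (q + 2)*(q^2 - 8*q + 15) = (q - 5)*(q + 2)*(q - 3)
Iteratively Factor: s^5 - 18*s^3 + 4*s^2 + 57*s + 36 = (s - 3)*(s^4 + 3*s^3 - 9*s^2 - 23*s - 12) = (s - 3)*(s + 1)*(s^3 + 2*s^2 - 11*s - 12) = (s - 3)*(s + 1)^2*(s^2 + s - 12) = (s - 3)*(s + 1)^2*(s + 4)*(s - 3)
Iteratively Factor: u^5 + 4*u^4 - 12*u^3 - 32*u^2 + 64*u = (u + 4)*(u^4 - 12*u^2 + 16*u) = (u + 4)^2*(u^3 - 4*u^2 + 4*u) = (u - 2)*(u + 4)^2*(u^2 - 2*u) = u*(u - 2)*(u + 4)^2*(u - 2)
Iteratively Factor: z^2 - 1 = (z - 1)*(z + 1)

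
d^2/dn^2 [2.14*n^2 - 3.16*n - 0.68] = 4.28000000000000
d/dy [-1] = 0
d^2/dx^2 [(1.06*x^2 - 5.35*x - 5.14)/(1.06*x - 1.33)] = -22.8854/(1.191016*x^3 - 4.483164*x^2 + 5.625102*x - 2.352637)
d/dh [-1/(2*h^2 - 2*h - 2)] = (h - 1/2)/(-h^2 + h + 1)^2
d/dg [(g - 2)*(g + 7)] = 2*g + 5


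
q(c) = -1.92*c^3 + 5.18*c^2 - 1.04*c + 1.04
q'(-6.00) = -270.56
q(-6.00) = 608.48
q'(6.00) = -146.24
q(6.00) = -233.44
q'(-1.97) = -43.80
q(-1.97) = 37.87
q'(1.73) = -0.36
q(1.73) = 4.80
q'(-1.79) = -38.04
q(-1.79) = 30.51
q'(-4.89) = -189.43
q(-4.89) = 354.50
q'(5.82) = -135.85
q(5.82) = -208.06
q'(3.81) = -45.18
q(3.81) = -33.92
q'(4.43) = -68.18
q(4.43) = -68.83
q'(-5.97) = -268.18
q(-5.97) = 600.40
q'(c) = -5.76*c^2 + 10.36*c - 1.04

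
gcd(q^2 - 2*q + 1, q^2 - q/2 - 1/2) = q - 1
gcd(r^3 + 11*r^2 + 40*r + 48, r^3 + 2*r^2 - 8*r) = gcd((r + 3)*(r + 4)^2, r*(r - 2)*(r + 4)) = r + 4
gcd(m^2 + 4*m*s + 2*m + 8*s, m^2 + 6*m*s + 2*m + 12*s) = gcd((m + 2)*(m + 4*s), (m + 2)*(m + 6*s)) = m + 2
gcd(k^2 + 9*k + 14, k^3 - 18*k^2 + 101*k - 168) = 1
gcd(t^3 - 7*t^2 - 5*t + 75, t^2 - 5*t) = t - 5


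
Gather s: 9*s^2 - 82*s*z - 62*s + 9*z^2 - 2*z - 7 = 9*s^2 + s*(-82*z - 62) + 9*z^2 - 2*z - 7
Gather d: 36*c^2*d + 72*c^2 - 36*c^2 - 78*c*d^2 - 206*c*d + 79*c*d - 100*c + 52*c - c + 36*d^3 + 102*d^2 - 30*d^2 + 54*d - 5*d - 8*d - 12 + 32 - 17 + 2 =36*c^2 - 49*c + 36*d^3 + d^2*(72 - 78*c) + d*(36*c^2 - 127*c + 41) + 5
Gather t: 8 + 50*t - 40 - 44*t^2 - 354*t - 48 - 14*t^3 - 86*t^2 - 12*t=-14*t^3 - 130*t^2 - 316*t - 80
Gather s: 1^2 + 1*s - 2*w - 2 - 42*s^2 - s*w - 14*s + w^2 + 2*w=-42*s^2 + s*(-w - 13) + w^2 - 1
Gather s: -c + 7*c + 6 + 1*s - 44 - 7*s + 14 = 6*c - 6*s - 24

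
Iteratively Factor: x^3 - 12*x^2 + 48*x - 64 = (x - 4)*(x^2 - 8*x + 16) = (x - 4)^2*(x - 4)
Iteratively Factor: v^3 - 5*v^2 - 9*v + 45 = (v + 3)*(v^2 - 8*v + 15) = (v - 3)*(v + 3)*(v - 5)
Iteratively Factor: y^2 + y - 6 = (y - 2)*(y + 3)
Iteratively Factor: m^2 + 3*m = (m)*(m + 3)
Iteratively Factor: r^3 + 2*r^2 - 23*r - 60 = (r + 4)*(r^2 - 2*r - 15) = (r + 3)*(r + 4)*(r - 5)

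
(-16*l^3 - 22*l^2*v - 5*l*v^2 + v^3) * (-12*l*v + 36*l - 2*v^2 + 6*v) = 192*l^4*v - 576*l^4 + 296*l^3*v^2 - 888*l^3*v + 104*l^2*v^3 - 312*l^2*v^2 - 2*l*v^4 + 6*l*v^3 - 2*v^5 + 6*v^4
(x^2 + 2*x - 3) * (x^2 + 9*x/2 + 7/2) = x^4 + 13*x^3/2 + 19*x^2/2 - 13*x/2 - 21/2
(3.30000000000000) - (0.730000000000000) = 2.57000000000000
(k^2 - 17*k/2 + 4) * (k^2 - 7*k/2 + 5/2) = k^4 - 12*k^3 + 145*k^2/4 - 141*k/4 + 10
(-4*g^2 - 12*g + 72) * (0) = 0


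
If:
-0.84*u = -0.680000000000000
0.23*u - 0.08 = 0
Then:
No Solution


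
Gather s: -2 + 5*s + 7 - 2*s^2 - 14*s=-2*s^2 - 9*s + 5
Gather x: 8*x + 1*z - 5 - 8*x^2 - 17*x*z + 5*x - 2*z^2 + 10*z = -8*x^2 + x*(13 - 17*z) - 2*z^2 + 11*z - 5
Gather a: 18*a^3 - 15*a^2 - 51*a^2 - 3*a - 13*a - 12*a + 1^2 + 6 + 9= 18*a^3 - 66*a^2 - 28*a + 16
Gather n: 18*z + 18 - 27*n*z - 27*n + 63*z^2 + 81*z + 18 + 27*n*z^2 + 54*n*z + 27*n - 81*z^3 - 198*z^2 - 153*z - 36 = n*(27*z^2 + 27*z) - 81*z^3 - 135*z^2 - 54*z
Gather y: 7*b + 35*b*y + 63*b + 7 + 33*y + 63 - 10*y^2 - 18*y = 70*b - 10*y^2 + y*(35*b + 15) + 70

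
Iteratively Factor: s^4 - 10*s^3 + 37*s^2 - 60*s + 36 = (s - 3)*(s^3 - 7*s^2 + 16*s - 12) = (s - 3)*(s - 2)*(s^2 - 5*s + 6) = (s - 3)^2*(s - 2)*(s - 2)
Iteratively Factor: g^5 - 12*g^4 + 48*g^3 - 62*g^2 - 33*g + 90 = (g - 3)*(g^4 - 9*g^3 + 21*g^2 + g - 30) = (g - 3)*(g + 1)*(g^3 - 10*g^2 + 31*g - 30) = (g - 3)*(g - 2)*(g + 1)*(g^2 - 8*g + 15) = (g - 5)*(g - 3)*(g - 2)*(g + 1)*(g - 3)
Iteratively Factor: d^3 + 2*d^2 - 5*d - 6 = (d + 1)*(d^2 + d - 6) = (d - 2)*(d + 1)*(d + 3)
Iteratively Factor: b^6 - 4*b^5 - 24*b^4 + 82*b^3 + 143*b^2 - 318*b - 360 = (b - 5)*(b^5 + b^4 - 19*b^3 - 13*b^2 + 78*b + 72) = (b - 5)*(b - 3)*(b^4 + 4*b^3 - 7*b^2 - 34*b - 24) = (b - 5)*(b - 3)*(b + 2)*(b^3 + 2*b^2 - 11*b - 12) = (b - 5)*(b - 3)*(b + 2)*(b + 4)*(b^2 - 2*b - 3) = (b - 5)*(b - 3)*(b + 1)*(b + 2)*(b + 4)*(b - 3)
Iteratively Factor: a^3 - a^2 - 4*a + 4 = (a - 1)*(a^2 - 4) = (a - 1)*(a + 2)*(a - 2)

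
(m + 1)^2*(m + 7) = m^3 + 9*m^2 + 15*m + 7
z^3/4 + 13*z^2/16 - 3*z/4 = z*(z/4 + 1)*(z - 3/4)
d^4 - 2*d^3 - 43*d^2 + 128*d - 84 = (d - 6)*(d - 2)*(d - 1)*(d + 7)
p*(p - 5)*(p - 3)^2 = p^4 - 11*p^3 + 39*p^2 - 45*p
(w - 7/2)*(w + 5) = w^2 + 3*w/2 - 35/2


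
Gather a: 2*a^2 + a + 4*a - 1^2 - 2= 2*a^2 + 5*a - 3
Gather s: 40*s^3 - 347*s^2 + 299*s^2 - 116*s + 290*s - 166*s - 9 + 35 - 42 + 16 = 40*s^3 - 48*s^2 + 8*s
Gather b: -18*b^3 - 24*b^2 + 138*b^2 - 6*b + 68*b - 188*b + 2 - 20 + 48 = -18*b^3 + 114*b^2 - 126*b + 30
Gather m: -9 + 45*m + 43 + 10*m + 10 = 55*m + 44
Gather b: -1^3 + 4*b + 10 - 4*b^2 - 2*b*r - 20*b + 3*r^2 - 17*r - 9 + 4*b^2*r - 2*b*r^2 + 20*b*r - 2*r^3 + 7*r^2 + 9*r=b^2*(4*r - 4) + b*(-2*r^2 + 18*r - 16) - 2*r^3 + 10*r^2 - 8*r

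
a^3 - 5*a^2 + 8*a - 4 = (a - 2)^2*(a - 1)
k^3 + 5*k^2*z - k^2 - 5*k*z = k*(k - 1)*(k + 5*z)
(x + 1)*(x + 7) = x^2 + 8*x + 7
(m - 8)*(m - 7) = m^2 - 15*m + 56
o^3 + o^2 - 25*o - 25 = (o - 5)*(o + 1)*(o + 5)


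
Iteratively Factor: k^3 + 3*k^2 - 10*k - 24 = (k + 4)*(k^2 - k - 6) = (k + 2)*(k + 4)*(k - 3)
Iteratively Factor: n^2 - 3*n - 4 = (n + 1)*(n - 4)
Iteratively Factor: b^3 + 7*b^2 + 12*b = (b + 3)*(b^2 + 4*b) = b*(b + 3)*(b + 4)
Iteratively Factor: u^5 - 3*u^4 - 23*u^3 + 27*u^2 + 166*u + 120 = (u + 3)*(u^4 - 6*u^3 - 5*u^2 + 42*u + 40) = (u + 2)*(u + 3)*(u^3 - 8*u^2 + 11*u + 20) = (u - 4)*(u + 2)*(u + 3)*(u^2 - 4*u - 5) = (u - 5)*(u - 4)*(u + 2)*(u + 3)*(u + 1)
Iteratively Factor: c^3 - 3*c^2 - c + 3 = (c + 1)*(c^2 - 4*c + 3) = (c - 1)*(c + 1)*(c - 3)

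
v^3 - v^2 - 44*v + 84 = (v - 6)*(v - 2)*(v + 7)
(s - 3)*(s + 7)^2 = s^3 + 11*s^2 + 7*s - 147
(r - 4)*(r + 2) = r^2 - 2*r - 8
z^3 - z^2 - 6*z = z*(z - 3)*(z + 2)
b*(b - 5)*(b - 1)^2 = b^4 - 7*b^3 + 11*b^2 - 5*b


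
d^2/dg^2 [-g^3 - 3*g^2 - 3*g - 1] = -6*g - 6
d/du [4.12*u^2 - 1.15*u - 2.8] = 8.24*u - 1.15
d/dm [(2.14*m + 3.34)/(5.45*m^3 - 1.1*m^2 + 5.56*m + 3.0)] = (-23.326*m^3 - 52.255*m^2 + 7.348*m - 12.1504)/(29.7025*m^6 - 11.99*m^5 + 61.814*m^4 + 20.468*m^3 + 24.3136*m^2 + 33.36*m + 9.0)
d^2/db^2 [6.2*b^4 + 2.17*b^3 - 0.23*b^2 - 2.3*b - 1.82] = 74.4*b^2 + 13.02*b - 0.46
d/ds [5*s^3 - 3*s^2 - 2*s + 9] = 15*s^2 - 6*s - 2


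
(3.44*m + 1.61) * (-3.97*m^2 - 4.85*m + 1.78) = -13.6568*m^3 - 23.0757*m^2 - 1.6853*m + 2.8658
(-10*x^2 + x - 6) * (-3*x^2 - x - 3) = 30*x^4 + 7*x^3 + 47*x^2 + 3*x + 18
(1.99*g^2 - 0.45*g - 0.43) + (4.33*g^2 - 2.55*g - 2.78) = 6.32*g^2 - 3.0*g - 3.21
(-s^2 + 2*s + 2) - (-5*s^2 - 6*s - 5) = 4*s^2 + 8*s + 7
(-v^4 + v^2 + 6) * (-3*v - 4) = 3*v^5 + 4*v^4 - 3*v^3 - 4*v^2 - 18*v - 24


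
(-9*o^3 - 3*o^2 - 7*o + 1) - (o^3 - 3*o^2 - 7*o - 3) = 4 - 10*o^3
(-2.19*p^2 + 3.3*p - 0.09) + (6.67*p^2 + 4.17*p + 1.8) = 4.48*p^2 + 7.47*p + 1.71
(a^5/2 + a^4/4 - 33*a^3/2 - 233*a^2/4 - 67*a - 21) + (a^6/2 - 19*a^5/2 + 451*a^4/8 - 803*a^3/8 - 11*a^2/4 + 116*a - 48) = a^6/2 - 9*a^5 + 453*a^4/8 - 935*a^3/8 - 61*a^2 + 49*a - 69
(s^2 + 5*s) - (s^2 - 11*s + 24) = 16*s - 24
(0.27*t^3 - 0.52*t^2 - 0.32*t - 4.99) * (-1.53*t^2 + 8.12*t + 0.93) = -0.4131*t^5 + 2.988*t^4 - 3.4817*t^3 + 4.5527*t^2 - 40.8164*t - 4.6407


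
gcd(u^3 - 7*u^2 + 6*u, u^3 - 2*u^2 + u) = u^2 - u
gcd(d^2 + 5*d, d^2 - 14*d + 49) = 1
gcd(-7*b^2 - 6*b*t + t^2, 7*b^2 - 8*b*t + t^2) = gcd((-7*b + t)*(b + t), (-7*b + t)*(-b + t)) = -7*b + t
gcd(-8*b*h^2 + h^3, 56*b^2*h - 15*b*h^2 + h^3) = 8*b*h - h^2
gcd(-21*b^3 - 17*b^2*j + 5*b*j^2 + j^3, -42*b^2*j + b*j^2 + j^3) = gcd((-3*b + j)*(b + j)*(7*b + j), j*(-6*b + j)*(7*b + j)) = 7*b + j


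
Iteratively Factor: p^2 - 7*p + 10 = (p - 5)*(p - 2)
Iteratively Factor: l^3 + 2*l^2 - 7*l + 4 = (l - 1)*(l^2 + 3*l - 4) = (l - 1)^2*(l + 4)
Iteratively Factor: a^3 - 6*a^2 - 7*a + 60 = (a + 3)*(a^2 - 9*a + 20) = (a - 5)*(a + 3)*(a - 4)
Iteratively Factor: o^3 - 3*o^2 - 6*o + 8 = (o - 1)*(o^2 - 2*o - 8) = (o - 1)*(o + 2)*(o - 4)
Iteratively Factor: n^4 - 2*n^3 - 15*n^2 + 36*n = (n - 3)*(n^3 + n^2 - 12*n) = (n - 3)^2*(n^2 + 4*n) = n*(n - 3)^2*(n + 4)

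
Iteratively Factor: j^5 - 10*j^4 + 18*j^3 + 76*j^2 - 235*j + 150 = (j + 3)*(j^4 - 13*j^3 + 57*j^2 - 95*j + 50) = (j - 2)*(j + 3)*(j^3 - 11*j^2 + 35*j - 25) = (j - 5)*(j - 2)*(j + 3)*(j^2 - 6*j + 5) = (j - 5)^2*(j - 2)*(j + 3)*(j - 1)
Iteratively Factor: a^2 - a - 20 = (a + 4)*(a - 5)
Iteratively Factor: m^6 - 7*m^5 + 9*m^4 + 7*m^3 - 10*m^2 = (m - 2)*(m^5 - 5*m^4 - m^3 + 5*m^2) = (m - 2)*(m + 1)*(m^4 - 6*m^3 + 5*m^2) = m*(m - 2)*(m + 1)*(m^3 - 6*m^2 + 5*m) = m*(m - 2)*(m - 1)*(m + 1)*(m^2 - 5*m) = m*(m - 5)*(m - 2)*(m - 1)*(m + 1)*(m)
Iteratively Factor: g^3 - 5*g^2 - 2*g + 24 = (g - 3)*(g^2 - 2*g - 8) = (g - 4)*(g - 3)*(g + 2)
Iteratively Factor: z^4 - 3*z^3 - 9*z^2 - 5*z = (z + 1)*(z^3 - 4*z^2 - 5*z) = (z - 5)*(z + 1)*(z^2 + z) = z*(z - 5)*(z + 1)*(z + 1)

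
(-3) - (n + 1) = -n - 4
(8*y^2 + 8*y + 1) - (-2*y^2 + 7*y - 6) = 10*y^2 + y + 7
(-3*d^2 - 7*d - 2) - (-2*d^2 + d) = -d^2 - 8*d - 2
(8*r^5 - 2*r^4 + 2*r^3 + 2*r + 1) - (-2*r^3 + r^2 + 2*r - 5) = 8*r^5 - 2*r^4 + 4*r^3 - r^2 + 6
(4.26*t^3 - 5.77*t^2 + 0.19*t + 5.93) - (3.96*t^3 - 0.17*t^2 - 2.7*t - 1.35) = 0.3*t^3 - 5.6*t^2 + 2.89*t + 7.28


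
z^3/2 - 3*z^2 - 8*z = z*(z/2 + 1)*(z - 8)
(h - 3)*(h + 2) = h^2 - h - 6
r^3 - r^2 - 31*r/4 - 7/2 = (r - 7/2)*(r + 1/2)*(r + 2)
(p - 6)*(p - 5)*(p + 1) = p^3 - 10*p^2 + 19*p + 30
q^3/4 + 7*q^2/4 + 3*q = q*(q/4 + 1)*(q + 3)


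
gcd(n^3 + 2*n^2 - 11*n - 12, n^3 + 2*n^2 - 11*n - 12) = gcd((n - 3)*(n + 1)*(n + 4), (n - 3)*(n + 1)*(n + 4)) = n^3 + 2*n^2 - 11*n - 12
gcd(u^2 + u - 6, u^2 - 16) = 1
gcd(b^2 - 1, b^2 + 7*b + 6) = b + 1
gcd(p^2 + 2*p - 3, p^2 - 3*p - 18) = p + 3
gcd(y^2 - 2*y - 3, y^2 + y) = y + 1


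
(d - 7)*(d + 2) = d^2 - 5*d - 14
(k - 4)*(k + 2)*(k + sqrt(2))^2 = k^4 - 2*k^3 + 2*sqrt(2)*k^3 - 6*k^2 - 4*sqrt(2)*k^2 - 16*sqrt(2)*k - 4*k - 16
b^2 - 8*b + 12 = (b - 6)*(b - 2)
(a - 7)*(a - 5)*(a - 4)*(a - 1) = a^4 - 17*a^3 + 99*a^2 - 223*a + 140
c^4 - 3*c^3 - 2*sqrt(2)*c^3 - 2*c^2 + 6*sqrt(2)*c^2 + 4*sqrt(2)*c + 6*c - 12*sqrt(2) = (c - 3)*(c - 2*sqrt(2))*(c - sqrt(2))*(c + sqrt(2))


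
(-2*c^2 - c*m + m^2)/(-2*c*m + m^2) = (c + m)/m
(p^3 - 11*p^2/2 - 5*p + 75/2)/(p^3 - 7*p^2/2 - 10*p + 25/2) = (p - 3)/(p - 1)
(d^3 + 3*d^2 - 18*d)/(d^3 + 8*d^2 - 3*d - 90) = d/(d + 5)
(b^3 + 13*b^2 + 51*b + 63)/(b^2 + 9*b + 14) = (b^2 + 6*b + 9)/(b + 2)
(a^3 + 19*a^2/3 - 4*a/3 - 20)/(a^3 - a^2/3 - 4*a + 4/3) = (3*a^2 + 13*a - 30)/(3*a^2 - 7*a + 2)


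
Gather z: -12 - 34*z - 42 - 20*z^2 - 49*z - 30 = -20*z^2 - 83*z - 84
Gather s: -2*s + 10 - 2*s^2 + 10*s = -2*s^2 + 8*s + 10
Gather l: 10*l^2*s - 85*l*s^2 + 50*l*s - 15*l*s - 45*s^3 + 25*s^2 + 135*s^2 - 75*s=10*l^2*s + l*(-85*s^2 + 35*s) - 45*s^3 + 160*s^2 - 75*s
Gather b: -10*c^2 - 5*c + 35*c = -10*c^2 + 30*c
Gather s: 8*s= 8*s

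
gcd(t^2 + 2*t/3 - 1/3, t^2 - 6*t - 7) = t + 1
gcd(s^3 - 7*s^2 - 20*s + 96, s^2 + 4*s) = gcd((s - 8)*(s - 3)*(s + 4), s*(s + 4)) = s + 4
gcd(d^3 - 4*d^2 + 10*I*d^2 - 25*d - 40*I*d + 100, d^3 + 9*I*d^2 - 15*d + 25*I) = d^2 + 10*I*d - 25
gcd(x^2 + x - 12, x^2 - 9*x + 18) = x - 3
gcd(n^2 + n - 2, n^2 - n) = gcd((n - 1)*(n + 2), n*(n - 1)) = n - 1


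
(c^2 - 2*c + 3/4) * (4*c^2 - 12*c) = 4*c^4 - 20*c^3 + 27*c^2 - 9*c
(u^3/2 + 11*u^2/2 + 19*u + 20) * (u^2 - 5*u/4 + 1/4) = u^5/2 + 39*u^4/8 + 49*u^3/4 - 19*u^2/8 - 81*u/4 + 5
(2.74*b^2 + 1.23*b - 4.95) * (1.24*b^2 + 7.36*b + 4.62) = 3.3976*b^4 + 21.6916*b^3 + 15.5736*b^2 - 30.7494*b - 22.869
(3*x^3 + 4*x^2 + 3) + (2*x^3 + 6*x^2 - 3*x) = 5*x^3 + 10*x^2 - 3*x + 3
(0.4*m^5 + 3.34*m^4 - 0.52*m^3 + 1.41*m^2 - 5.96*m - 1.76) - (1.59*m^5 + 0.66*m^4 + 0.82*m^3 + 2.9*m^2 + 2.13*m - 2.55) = -1.19*m^5 + 2.68*m^4 - 1.34*m^3 - 1.49*m^2 - 8.09*m + 0.79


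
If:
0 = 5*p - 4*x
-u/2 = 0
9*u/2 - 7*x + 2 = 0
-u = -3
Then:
No Solution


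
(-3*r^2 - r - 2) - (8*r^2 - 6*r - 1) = -11*r^2 + 5*r - 1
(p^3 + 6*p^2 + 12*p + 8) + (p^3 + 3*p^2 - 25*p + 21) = 2*p^3 + 9*p^2 - 13*p + 29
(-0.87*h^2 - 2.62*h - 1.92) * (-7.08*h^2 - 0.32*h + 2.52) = 6.1596*h^4 + 18.828*h^3 + 12.2396*h^2 - 5.988*h - 4.8384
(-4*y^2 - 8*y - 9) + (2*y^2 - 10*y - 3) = -2*y^2 - 18*y - 12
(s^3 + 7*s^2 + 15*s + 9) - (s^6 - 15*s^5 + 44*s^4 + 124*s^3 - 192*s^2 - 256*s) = -s^6 + 15*s^5 - 44*s^4 - 123*s^3 + 199*s^2 + 271*s + 9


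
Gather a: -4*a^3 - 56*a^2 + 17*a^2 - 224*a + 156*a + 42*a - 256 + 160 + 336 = -4*a^3 - 39*a^2 - 26*a + 240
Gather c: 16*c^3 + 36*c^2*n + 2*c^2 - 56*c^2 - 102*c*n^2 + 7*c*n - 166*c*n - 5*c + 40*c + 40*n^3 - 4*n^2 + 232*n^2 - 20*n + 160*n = 16*c^3 + c^2*(36*n - 54) + c*(-102*n^2 - 159*n + 35) + 40*n^3 + 228*n^2 + 140*n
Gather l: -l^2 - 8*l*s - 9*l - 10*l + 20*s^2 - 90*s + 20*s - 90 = -l^2 + l*(-8*s - 19) + 20*s^2 - 70*s - 90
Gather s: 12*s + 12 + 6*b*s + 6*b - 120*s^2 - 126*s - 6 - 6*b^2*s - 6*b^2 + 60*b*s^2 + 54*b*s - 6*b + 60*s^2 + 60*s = -6*b^2 + s^2*(60*b - 60) + s*(-6*b^2 + 60*b - 54) + 6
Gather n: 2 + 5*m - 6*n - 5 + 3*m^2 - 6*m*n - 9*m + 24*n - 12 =3*m^2 - 4*m + n*(18 - 6*m) - 15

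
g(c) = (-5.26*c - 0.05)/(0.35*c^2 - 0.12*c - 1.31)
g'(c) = (0.12 - 0.7*c)*(-5.26*c - 0.05)/(0.35*c^2 - 0.12*c - 1.31)^2 - 5.26/(0.35*c^2 - 0.12*c - 1.31) = (1.841*c^2 + 0.035*c + 6.8846)/(0.1225*c^4 - 0.084*c^3 - 0.9026*c^2 + 0.3144*c + 1.7161)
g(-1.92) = 47.71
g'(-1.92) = 306.61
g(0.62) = 2.65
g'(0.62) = 4.87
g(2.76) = -14.21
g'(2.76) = 19.99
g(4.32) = -4.84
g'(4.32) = 1.87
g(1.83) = 27.07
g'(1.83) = 102.62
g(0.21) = 0.87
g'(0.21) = 4.00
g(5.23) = -3.61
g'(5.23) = 0.98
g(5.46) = -3.40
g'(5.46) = 0.86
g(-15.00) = 1.00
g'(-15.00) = 0.07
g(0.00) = 0.04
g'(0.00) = 4.01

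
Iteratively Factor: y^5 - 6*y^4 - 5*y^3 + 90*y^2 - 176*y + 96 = (y + 4)*(y^4 - 10*y^3 + 35*y^2 - 50*y + 24) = (y - 3)*(y + 4)*(y^3 - 7*y^2 + 14*y - 8) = (y - 3)*(y - 2)*(y + 4)*(y^2 - 5*y + 4) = (y - 3)*(y - 2)*(y - 1)*(y + 4)*(y - 4)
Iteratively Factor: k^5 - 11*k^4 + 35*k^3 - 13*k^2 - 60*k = (k - 3)*(k^4 - 8*k^3 + 11*k^2 + 20*k) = (k - 4)*(k - 3)*(k^3 - 4*k^2 - 5*k) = k*(k - 4)*(k - 3)*(k^2 - 4*k - 5) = k*(k - 5)*(k - 4)*(k - 3)*(k + 1)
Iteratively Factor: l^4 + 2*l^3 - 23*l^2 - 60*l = (l)*(l^3 + 2*l^2 - 23*l - 60) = l*(l + 4)*(l^2 - 2*l - 15) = l*(l - 5)*(l + 4)*(l + 3)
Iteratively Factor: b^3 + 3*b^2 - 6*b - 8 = (b - 2)*(b^2 + 5*b + 4) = (b - 2)*(b + 1)*(b + 4)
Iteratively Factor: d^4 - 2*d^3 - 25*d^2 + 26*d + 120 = (d + 2)*(d^3 - 4*d^2 - 17*d + 60) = (d - 5)*(d + 2)*(d^2 + d - 12) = (d - 5)*(d + 2)*(d + 4)*(d - 3)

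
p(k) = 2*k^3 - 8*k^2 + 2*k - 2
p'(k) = 6*k^2 - 16*k + 2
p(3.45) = -8.19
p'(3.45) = 18.22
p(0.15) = -1.87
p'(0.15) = -0.26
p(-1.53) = -30.95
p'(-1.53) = 40.53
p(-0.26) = -3.10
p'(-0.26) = 6.57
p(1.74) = -12.20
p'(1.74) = -7.67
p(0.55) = -2.99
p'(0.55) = -4.98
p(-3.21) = -157.01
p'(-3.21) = 115.18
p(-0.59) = -6.38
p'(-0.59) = 13.53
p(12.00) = 2326.00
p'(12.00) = 674.00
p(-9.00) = -2126.00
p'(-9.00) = 632.00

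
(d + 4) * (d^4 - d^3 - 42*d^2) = d^5 + 3*d^4 - 46*d^3 - 168*d^2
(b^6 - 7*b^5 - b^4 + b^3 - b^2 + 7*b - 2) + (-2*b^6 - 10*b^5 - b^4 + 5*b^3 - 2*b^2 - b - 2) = -b^6 - 17*b^5 - 2*b^4 + 6*b^3 - 3*b^2 + 6*b - 4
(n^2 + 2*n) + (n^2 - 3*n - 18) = 2*n^2 - n - 18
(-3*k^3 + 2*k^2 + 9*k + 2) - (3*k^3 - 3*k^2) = -6*k^3 + 5*k^2 + 9*k + 2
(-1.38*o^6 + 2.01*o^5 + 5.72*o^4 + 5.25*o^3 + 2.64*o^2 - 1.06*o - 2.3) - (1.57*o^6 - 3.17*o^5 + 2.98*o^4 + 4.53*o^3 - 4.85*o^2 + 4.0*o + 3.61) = -2.95*o^6 + 5.18*o^5 + 2.74*o^4 + 0.72*o^3 + 7.49*o^2 - 5.06*o - 5.91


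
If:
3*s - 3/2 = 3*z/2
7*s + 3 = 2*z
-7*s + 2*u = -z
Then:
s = -5/3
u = -11/3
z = -13/3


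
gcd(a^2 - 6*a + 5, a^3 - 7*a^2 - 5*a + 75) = a - 5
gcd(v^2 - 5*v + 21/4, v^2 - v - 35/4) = v - 7/2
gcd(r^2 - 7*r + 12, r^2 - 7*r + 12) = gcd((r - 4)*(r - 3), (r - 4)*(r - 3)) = r^2 - 7*r + 12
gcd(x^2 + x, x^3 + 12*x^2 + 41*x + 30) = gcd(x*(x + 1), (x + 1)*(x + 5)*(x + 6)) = x + 1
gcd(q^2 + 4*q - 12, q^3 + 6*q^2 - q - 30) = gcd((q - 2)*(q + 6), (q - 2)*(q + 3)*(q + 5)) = q - 2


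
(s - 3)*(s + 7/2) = s^2 + s/2 - 21/2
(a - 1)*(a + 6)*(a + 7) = a^3 + 12*a^2 + 29*a - 42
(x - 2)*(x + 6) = x^2 + 4*x - 12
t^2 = t^2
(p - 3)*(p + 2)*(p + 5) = p^3 + 4*p^2 - 11*p - 30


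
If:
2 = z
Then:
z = 2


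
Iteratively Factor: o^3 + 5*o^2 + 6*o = (o)*(o^2 + 5*o + 6) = o*(o + 3)*(o + 2)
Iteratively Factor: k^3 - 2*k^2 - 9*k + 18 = (k - 3)*(k^2 + k - 6) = (k - 3)*(k + 3)*(k - 2)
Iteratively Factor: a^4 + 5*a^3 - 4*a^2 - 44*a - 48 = (a + 4)*(a^3 + a^2 - 8*a - 12) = (a + 2)*(a + 4)*(a^2 - a - 6) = (a - 3)*(a + 2)*(a + 4)*(a + 2)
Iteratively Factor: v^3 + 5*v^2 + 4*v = (v)*(v^2 + 5*v + 4) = v*(v + 4)*(v + 1)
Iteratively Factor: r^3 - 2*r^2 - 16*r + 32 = (r - 4)*(r^2 + 2*r - 8) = (r - 4)*(r - 2)*(r + 4)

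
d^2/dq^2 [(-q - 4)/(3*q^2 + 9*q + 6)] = 2*(-(q + 4)*(2*q + 3)^2 + (3*q + 7)*(q^2 + 3*q + 2))/(3*(q^2 + 3*q + 2)^3)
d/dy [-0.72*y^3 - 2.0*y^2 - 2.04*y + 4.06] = -2.16*y^2 - 4.0*y - 2.04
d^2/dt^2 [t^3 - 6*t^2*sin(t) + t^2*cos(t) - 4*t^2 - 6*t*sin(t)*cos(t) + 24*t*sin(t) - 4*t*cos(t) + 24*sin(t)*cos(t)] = 6*t^2*sin(t) - t^2*cos(t) - 28*t*sin(t) + 12*t*sin(2*t) - 20*t*cos(t) + 6*t - 4*sin(t) - 48*sin(2*t) + 50*cos(t) - 12*cos(2*t) - 8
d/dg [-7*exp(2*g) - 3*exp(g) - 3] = (-14*exp(g) - 3)*exp(g)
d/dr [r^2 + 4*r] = 2*r + 4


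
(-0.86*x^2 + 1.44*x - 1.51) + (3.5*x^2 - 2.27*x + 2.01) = 2.64*x^2 - 0.83*x + 0.5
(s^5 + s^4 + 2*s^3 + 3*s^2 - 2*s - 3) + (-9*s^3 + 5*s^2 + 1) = s^5 + s^4 - 7*s^3 + 8*s^2 - 2*s - 2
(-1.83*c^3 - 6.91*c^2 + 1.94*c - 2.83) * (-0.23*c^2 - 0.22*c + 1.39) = 0.4209*c^5 + 1.9919*c^4 - 1.4697*c^3 - 9.3808*c^2 + 3.3192*c - 3.9337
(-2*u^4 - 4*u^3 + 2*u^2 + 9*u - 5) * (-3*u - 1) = 6*u^5 + 14*u^4 - 2*u^3 - 29*u^2 + 6*u + 5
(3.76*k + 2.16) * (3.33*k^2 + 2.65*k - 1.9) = 12.5208*k^3 + 17.1568*k^2 - 1.42*k - 4.104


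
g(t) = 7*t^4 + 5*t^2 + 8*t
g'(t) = 28*t^3 + 10*t + 8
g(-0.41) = -2.24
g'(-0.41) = 1.97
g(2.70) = 430.06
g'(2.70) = 586.12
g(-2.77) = 428.32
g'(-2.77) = -614.81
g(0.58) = 7.11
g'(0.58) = 19.26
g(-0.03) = -0.24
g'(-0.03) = 7.70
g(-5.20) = 5211.73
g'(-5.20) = -3981.02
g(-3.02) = 603.71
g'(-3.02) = -793.42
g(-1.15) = 9.66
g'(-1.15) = -46.08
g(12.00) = 145968.00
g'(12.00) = 48512.00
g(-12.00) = 145776.00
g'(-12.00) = -48496.00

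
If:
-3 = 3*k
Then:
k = -1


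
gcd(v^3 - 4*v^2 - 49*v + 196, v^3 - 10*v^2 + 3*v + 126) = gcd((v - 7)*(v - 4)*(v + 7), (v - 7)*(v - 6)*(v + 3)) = v - 7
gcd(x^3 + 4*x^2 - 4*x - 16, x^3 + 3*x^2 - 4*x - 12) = x^2 - 4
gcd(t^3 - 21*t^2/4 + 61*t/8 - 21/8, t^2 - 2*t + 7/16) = t - 7/4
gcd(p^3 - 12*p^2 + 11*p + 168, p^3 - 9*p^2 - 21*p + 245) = p - 7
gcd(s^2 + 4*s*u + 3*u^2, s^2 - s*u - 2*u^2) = s + u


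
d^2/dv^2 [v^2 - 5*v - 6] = 2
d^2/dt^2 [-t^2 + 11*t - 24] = -2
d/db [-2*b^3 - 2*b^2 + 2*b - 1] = -6*b^2 - 4*b + 2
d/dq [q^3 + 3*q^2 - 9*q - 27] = 3*q^2 + 6*q - 9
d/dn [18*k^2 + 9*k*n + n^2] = 9*k + 2*n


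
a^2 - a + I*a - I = (a - 1)*(a + I)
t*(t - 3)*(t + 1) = t^3 - 2*t^2 - 3*t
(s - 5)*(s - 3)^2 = s^3 - 11*s^2 + 39*s - 45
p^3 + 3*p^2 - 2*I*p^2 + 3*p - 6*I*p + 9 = (p + 3)*(p - 3*I)*(p + I)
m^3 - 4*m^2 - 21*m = m*(m - 7)*(m + 3)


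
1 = 1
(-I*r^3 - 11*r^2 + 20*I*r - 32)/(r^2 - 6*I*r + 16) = (-I*r^2 - 3*r - 4*I)/(r + 2*I)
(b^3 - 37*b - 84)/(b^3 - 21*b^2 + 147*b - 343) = (b^2 + 7*b + 12)/(b^2 - 14*b + 49)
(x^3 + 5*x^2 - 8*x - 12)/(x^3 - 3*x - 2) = (x + 6)/(x + 1)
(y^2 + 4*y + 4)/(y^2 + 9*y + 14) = (y + 2)/(y + 7)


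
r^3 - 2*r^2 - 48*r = r*(r - 8)*(r + 6)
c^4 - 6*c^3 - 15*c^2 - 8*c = c*(c - 8)*(c + 1)^2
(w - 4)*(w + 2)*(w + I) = w^3 - 2*w^2 + I*w^2 - 8*w - 2*I*w - 8*I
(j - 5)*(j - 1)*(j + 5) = j^3 - j^2 - 25*j + 25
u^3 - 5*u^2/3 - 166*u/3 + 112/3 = (u - 8)*(u - 2/3)*(u + 7)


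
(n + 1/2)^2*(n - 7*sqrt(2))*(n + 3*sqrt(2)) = n^4 - 4*sqrt(2)*n^3 + n^3 - 167*n^2/4 - 4*sqrt(2)*n^2 - 42*n - sqrt(2)*n - 21/2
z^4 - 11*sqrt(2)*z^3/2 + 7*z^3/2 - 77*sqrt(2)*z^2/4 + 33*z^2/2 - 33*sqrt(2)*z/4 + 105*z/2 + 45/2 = (z + 1/2)*(z + 3)*(z - 3*sqrt(2))*(z - 5*sqrt(2)/2)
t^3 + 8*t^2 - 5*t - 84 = (t - 3)*(t + 4)*(t + 7)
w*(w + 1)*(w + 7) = w^3 + 8*w^2 + 7*w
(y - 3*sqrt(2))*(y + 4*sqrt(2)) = y^2 + sqrt(2)*y - 24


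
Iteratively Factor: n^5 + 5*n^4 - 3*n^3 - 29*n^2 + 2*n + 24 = (n - 1)*(n^4 + 6*n^3 + 3*n^2 - 26*n - 24) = (n - 1)*(n + 4)*(n^3 + 2*n^2 - 5*n - 6) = (n - 2)*(n - 1)*(n + 4)*(n^2 + 4*n + 3) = (n - 2)*(n - 1)*(n + 3)*(n + 4)*(n + 1)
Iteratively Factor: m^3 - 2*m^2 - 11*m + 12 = (m - 1)*(m^2 - m - 12) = (m - 4)*(m - 1)*(m + 3)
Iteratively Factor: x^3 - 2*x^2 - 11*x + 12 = (x - 4)*(x^2 + 2*x - 3) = (x - 4)*(x + 3)*(x - 1)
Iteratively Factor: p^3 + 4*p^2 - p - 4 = (p + 1)*(p^2 + 3*p - 4) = (p + 1)*(p + 4)*(p - 1)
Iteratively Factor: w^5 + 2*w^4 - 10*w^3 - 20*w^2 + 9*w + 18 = (w - 3)*(w^4 + 5*w^3 + 5*w^2 - 5*w - 6) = (w - 3)*(w + 1)*(w^3 + 4*w^2 + w - 6) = (w - 3)*(w - 1)*(w + 1)*(w^2 + 5*w + 6) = (w - 3)*(w - 1)*(w + 1)*(w + 2)*(w + 3)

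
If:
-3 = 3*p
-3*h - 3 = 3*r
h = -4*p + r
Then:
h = 3/2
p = -1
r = -5/2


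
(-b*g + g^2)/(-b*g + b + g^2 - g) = g/(g - 1)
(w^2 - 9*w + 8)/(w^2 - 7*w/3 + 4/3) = 3*(w - 8)/(3*w - 4)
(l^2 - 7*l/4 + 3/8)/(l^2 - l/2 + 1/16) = 2*(2*l - 3)/(4*l - 1)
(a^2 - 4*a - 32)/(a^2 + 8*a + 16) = (a - 8)/(a + 4)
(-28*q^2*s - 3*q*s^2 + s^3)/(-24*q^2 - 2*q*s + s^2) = s*(7*q - s)/(6*q - s)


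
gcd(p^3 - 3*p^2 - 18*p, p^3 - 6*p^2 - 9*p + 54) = p^2 - 3*p - 18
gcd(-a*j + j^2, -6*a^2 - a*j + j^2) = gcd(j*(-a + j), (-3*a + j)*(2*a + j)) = 1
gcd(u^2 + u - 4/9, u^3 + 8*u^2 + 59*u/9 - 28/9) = u^2 + u - 4/9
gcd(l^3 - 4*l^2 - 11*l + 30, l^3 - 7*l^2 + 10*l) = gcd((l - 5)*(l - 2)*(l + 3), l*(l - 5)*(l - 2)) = l^2 - 7*l + 10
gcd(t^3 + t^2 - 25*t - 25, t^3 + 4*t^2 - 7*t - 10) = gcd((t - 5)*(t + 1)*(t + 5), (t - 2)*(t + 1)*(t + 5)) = t^2 + 6*t + 5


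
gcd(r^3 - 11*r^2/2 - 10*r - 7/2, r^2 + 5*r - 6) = 1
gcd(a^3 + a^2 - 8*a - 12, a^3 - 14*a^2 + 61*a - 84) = a - 3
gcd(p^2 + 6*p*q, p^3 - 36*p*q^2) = p^2 + 6*p*q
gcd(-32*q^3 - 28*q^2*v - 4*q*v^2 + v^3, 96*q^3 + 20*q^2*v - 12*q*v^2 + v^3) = 16*q^2 + 6*q*v - v^2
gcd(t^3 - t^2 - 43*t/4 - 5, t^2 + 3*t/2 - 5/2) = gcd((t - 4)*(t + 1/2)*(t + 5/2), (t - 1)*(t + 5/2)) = t + 5/2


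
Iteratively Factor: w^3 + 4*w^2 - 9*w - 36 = (w + 3)*(w^2 + w - 12) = (w - 3)*(w + 3)*(w + 4)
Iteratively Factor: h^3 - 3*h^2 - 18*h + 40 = (h - 5)*(h^2 + 2*h - 8) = (h - 5)*(h + 4)*(h - 2)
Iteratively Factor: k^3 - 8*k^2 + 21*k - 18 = (k - 3)*(k^2 - 5*k + 6) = (k - 3)*(k - 2)*(k - 3)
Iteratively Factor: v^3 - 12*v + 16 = (v - 2)*(v^2 + 2*v - 8) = (v - 2)*(v + 4)*(v - 2)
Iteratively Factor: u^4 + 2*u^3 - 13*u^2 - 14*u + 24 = (u + 2)*(u^3 - 13*u + 12) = (u - 3)*(u + 2)*(u^2 + 3*u - 4) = (u - 3)*(u - 1)*(u + 2)*(u + 4)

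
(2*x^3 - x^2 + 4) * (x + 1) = 2*x^4 + x^3 - x^2 + 4*x + 4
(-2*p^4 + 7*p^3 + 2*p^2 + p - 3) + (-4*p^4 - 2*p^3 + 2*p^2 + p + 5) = -6*p^4 + 5*p^3 + 4*p^2 + 2*p + 2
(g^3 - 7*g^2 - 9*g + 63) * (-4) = -4*g^3 + 28*g^2 + 36*g - 252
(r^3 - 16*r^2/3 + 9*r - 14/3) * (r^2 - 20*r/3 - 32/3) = r^5 - 12*r^4 + 305*r^3/9 - 70*r^2/9 - 584*r/9 + 448/9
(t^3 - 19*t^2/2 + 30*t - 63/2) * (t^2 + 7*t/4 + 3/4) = t^5 - 31*t^4/4 + 113*t^3/8 + 111*t^2/8 - 261*t/8 - 189/8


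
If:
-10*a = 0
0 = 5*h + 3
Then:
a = 0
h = -3/5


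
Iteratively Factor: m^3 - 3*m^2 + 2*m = (m - 1)*(m^2 - 2*m) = m*(m - 1)*(m - 2)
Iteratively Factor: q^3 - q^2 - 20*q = (q)*(q^2 - q - 20) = q*(q + 4)*(q - 5)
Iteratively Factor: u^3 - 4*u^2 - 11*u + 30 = (u - 2)*(u^2 - 2*u - 15) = (u - 2)*(u + 3)*(u - 5)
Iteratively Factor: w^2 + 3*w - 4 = (w - 1)*(w + 4)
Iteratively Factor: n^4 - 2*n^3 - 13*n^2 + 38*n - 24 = (n + 4)*(n^3 - 6*n^2 + 11*n - 6) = (n - 3)*(n + 4)*(n^2 - 3*n + 2) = (n - 3)*(n - 1)*(n + 4)*(n - 2)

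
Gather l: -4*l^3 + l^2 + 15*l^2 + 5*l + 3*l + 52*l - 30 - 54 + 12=-4*l^3 + 16*l^2 + 60*l - 72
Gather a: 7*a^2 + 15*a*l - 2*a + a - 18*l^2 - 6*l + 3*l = 7*a^2 + a*(15*l - 1) - 18*l^2 - 3*l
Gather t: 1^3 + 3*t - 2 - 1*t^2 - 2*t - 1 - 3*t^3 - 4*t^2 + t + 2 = -3*t^3 - 5*t^2 + 2*t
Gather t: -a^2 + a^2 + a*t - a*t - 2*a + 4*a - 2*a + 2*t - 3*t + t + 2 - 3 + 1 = 0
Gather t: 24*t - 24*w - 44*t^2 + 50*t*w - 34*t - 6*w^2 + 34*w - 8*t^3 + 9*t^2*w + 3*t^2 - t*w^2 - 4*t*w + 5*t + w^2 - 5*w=-8*t^3 + t^2*(9*w - 41) + t*(-w^2 + 46*w - 5) - 5*w^2 + 5*w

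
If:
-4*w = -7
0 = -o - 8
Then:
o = -8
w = 7/4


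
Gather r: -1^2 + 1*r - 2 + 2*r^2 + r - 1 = 2*r^2 + 2*r - 4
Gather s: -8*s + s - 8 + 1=-7*s - 7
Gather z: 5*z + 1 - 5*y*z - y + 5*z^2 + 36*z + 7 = -y + 5*z^2 + z*(41 - 5*y) + 8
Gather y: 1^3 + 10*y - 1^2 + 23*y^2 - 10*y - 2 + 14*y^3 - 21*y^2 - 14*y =14*y^3 + 2*y^2 - 14*y - 2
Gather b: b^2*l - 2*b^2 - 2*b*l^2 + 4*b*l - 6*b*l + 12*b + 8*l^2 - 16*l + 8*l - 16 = b^2*(l - 2) + b*(-2*l^2 - 2*l + 12) + 8*l^2 - 8*l - 16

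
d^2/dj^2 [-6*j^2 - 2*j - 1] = -12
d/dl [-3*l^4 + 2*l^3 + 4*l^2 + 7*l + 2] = -12*l^3 + 6*l^2 + 8*l + 7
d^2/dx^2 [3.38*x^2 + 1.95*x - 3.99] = 6.76000000000000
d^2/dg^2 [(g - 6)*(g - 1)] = 2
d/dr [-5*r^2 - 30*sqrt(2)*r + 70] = -10*r - 30*sqrt(2)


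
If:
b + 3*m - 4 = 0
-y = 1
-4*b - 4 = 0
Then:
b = -1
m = 5/3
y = -1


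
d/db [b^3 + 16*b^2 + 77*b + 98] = 3*b^2 + 32*b + 77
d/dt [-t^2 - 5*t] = -2*t - 5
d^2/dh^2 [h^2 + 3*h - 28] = 2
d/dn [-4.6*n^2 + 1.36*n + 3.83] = 1.36 - 9.2*n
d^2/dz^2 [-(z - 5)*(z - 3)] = -2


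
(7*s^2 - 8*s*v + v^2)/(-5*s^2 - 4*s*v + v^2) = (-7*s^2 + 8*s*v - v^2)/(5*s^2 + 4*s*v - v^2)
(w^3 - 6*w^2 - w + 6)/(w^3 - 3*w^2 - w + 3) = (w - 6)/(w - 3)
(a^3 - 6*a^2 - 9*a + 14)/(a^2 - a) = a - 5 - 14/a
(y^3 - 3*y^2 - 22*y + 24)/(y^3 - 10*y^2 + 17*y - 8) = (y^2 - 2*y - 24)/(y^2 - 9*y + 8)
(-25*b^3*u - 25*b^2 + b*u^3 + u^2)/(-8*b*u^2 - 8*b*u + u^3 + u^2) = (25*b^3*u + 25*b^2 - b*u^3 - u^2)/(u*(8*b*u + 8*b - u^2 - u))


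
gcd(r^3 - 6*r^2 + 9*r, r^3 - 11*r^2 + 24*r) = r^2 - 3*r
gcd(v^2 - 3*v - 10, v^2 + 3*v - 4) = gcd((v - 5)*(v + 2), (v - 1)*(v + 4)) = 1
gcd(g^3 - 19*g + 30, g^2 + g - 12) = g - 3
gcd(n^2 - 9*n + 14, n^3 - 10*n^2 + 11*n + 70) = n - 7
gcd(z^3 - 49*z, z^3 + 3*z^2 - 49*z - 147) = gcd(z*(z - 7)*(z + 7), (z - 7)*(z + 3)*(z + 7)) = z^2 - 49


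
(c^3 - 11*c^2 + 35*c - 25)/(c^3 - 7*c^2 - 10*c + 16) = (c^2 - 10*c + 25)/(c^2 - 6*c - 16)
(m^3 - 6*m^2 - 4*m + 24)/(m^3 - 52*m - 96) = (m^2 - 8*m + 12)/(m^2 - 2*m - 48)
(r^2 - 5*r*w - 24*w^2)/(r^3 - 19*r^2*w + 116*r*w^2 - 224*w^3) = (r + 3*w)/(r^2 - 11*r*w + 28*w^2)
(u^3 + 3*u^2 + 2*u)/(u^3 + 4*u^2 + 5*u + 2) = u/(u + 1)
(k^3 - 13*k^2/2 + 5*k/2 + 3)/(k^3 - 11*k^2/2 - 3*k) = (k - 1)/k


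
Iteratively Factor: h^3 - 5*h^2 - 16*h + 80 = (h - 5)*(h^2 - 16) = (h - 5)*(h - 4)*(h + 4)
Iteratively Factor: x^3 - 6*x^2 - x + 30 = (x - 3)*(x^2 - 3*x - 10) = (x - 5)*(x - 3)*(x + 2)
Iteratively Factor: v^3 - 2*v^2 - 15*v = (v + 3)*(v^2 - 5*v) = v*(v + 3)*(v - 5)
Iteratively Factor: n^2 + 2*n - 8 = (n + 4)*(n - 2)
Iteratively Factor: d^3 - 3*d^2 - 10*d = (d + 2)*(d^2 - 5*d) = d*(d + 2)*(d - 5)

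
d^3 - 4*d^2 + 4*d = d*(d - 2)^2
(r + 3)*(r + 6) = r^2 + 9*r + 18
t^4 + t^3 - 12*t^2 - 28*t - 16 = (t - 4)*(t + 1)*(t + 2)^2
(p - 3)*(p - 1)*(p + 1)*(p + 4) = p^4 + p^3 - 13*p^2 - p + 12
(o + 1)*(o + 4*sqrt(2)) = o^2 + o + 4*sqrt(2)*o + 4*sqrt(2)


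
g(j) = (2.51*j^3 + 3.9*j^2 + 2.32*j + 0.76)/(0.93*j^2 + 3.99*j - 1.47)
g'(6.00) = 2.35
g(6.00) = 12.46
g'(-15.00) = 2.34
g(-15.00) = -51.56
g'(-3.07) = -12.92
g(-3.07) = 8.52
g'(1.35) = 1.19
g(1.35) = 3.06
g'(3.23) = 2.03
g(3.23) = 6.32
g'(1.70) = 1.50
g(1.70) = 3.54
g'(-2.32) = -4.48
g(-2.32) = 2.62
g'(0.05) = -4.40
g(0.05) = -0.70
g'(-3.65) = -36.76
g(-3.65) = 21.35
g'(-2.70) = -7.53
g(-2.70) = 4.85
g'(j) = (-1.86*j - 3.99)*(2.51*j^3 + 3.9*j^2 + 2.32*j + 0.76)/(0.93*j^2 + 3.99*j - 1.47)^2 + (7.53*j^2 + 7.8*j + 2.32)/(0.93*j^2 + 3.99*j - 1.47) = (2.3343*j^4 + 20.0298*j^3 + 2.3343*j^2 - 12.8796*j - 6.4428)/(0.8649*j^4 + 7.4214*j^3 + 13.1859*j^2 - 11.7306*j + 2.1609)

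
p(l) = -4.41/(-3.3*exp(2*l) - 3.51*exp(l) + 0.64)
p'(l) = -4.41*(6.6*exp(2*l) + 3.51*exp(l))/(-3.3*exp(2*l) - 3.51*exp(l) + 0.64)^2 = (-29.106*exp(l) - 15.4791)*exp(l)/(3.3*exp(2*l) + 3.51*exp(l) - 0.64)^2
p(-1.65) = 28.30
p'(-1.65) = -166.67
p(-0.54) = 1.75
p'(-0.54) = -2.96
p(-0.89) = 3.25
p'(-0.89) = -6.11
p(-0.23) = 1.04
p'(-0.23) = -1.71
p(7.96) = 0.00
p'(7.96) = -0.00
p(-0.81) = 2.80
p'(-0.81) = -5.10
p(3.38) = 0.00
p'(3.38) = -0.00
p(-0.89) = 3.25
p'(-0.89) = -6.11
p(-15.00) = -6.89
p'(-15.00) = 0.00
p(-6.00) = -6.99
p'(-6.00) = -0.10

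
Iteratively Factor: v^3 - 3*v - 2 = (v + 1)*(v^2 - v - 2) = (v - 2)*(v + 1)*(v + 1)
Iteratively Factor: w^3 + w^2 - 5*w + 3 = (w - 1)*(w^2 + 2*w - 3) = (w - 1)*(w + 3)*(w - 1)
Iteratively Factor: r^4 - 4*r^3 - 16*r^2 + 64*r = (r - 4)*(r^3 - 16*r) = r*(r - 4)*(r^2 - 16) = r*(r - 4)*(r + 4)*(r - 4)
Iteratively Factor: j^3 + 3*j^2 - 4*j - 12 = (j + 2)*(j^2 + j - 6) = (j - 2)*(j + 2)*(j + 3)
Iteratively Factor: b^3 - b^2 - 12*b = (b)*(b^2 - b - 12) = b*(b - 4)*(b + 3)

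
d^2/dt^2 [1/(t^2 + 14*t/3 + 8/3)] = 6*(-9*t^2 - 42*t + 4*(3*t + 7)^2 - 24)/(3*t^2 + 14*t + 8)^3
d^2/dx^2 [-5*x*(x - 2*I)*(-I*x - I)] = 30*I*x + 20 + 10*I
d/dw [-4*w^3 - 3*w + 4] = -12*w^2 - 3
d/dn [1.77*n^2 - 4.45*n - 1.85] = 3.54*n - 4.45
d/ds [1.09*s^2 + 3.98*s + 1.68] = 2.18*s + 3.98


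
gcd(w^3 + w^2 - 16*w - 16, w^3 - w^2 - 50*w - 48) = w + 1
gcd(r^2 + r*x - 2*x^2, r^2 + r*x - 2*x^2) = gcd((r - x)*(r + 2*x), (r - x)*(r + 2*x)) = -r^2 - r*x + 2*x^2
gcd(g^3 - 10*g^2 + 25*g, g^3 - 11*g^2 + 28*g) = g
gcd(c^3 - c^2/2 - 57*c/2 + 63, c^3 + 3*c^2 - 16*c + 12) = c + 6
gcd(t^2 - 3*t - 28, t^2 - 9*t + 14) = t - 7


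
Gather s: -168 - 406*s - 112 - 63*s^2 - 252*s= -63*s^2 - 658*s - 280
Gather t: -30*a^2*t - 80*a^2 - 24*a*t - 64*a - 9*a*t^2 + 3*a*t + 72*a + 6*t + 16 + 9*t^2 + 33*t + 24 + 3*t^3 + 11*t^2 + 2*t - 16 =-80*a^2 + 8*a + 3*t^3 + t^2*(20 - 9*a) + t*(-30*a^2 - 21*a + 41) + 24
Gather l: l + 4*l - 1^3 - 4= 5*l - 5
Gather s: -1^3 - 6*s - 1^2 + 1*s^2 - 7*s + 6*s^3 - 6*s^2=6*s^3 - 5*s^2 - 13*s - 2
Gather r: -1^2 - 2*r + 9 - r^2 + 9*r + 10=-r^2 + 7*r + 18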